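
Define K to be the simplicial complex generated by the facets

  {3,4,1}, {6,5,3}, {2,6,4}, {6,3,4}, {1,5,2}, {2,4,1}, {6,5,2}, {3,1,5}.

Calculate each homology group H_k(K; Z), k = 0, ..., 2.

We work with the vertex ordering 1 < 2 < 3 < 4 < 5 < 6. The simplices of K, each written with vertices in increasing order, are:

  0-simplices (6): [1], [2], [3], [4], [5], [6]
  1-simplices (12): [1,2], [1,3], [1,4], [1,5], [2,4], [2,5], [2,6], [3,4], [3,5], [3,6], [4,6], [5,6]
  2-simplices (8): [1,2,4], [1,2,5], [1,3,4], [1,3,5], [2,4,6], [2,5,6], [3,4,6], [3,5,6]

Hence C_0 ≅ Z^6, C_1 ≅ Z^12, C_2 ≅ Z^8.

The boundary map ∂_1: C_1 → C_0 maps an edge to its endpoints' difference, ∂[p,q] = q − p.
The 6×12 boundary matrix has rank 5 and Smith normal form diag(1,1,1,1,1).

The boundary map ∂_2: C_2 → C_1 acts by ∂[p,q,r] = [q,r] − [p,r] + [p,q]. For instance
  ∂[3,5,6] = [5,6] − [3,6] + [3,5],
  ∂[2,4,6] = [4,6] − [2,6] + [2,4].
This gives a 12×8 integer matrix of rank 7; reducing to Smith normal form yields diagonal entries (1,1,1,1,1,1,1).

Reading off H_k = ker ∂_k / im ∂_{k+1}:

  H_0: rank C_0 − rank ∂_1 = 6 − 5 = 1, and the invariant factors of ∂_1 are all 1, so H_0 ≅ Z.
  H_1: rank ker ∂_1 − rank ∂_2 = (12 − 5) − 7 = 0, and the invariant factors of ∂_2 are all 1, so H_1 ≅ 0.
  H_2: rank ker ∂_2 − rank ∂_3 = (8 − 7) − 0 = 1, and there is no ∂_3, so H_2 ≅ Z.

H_0 ≅ Z,  H_1 = 0,  H_2 ≅ Z.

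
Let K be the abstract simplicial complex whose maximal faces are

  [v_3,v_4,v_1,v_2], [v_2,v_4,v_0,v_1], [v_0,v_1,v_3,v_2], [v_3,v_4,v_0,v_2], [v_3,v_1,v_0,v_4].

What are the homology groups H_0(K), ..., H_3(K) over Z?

Take the total order v_0 < v_1 < v_2 < v_3 < v_4 on the vertex set. Then K (dimension 3) consists of the simplices:

  0-simplices (5): [v_0], [v_1], [v_2], [v_3], [v_4]
  1-simplices (10): [v_0,v_1], [v_0,v_2], [v_0,v_3], [v_0,v_4], [v_1,v_2], [v_1,v_3], [v_1,v_4], [v_2,v_3], [v_2,v_4], [v_3,v_4]
  2-simplices (10): [v_0,v_1,v_2], [v_0,v_1,v_3], [v_0,v_1,v_4], [v_0,v_2,v_3], [v_0,v_2,v_4], [v_0,v_3,v_4], [v_1,v_2,v_3], [v_1,v_2,v_4], [v_1,v_3,v_4], [v_2,v_3,v_4]
  3-simplices (5): [v_0,v_1,v_2,v_3], [v_0,v_1,v_2,v_4], [v_0,v_1,v_3,v_4], [v_0,v_2,v_3,v_4], [v_1,v_2,v_3,v_4]

giving chain groups C_0 ≅ Z^5, C_1 ≅ Z^10, C_2 ≅ Z^10, C_3 ≅ Z^5.

The boundary map ∂_1: C_1 → C_0 maps an edge to its endpoints' difference, ∂[p,q] = q − p. For instance
  ∂[v_0,v_2] = [v_2] − [v_0].
The 5×10 boundary matrix has rank 4 and Smith normal form diag(1,1,1,1).

∂_2: C_2 → C_1 maps a triangle to the signed sum of its edges. For instance
  ∂[v_0,v_1,v_2] = [v_1,v_2] − [v_0,v_2] + [v_0,v_1],
  ∂[v_0,v_1,v_4] = [v_1,v_4] − [v_0,v_4] + [v_0,v_1].
The resulting 10×10 matrix has rank 6, and its Smith normal form has invariant factors (1,1,1,1,1,1).

∂_3: C_3 → C_2 sends each 3-simplex σ to the alternating sum Σ_i (−1)^i (σ with its i-th vertex removed). For instance
  ∂[v_0,v_2,v_3,v_4] = [v_2,v_3,v_4] − [v_0,v_3,v_4] + [v_0,v_2,v_4] − [v_0,v_2,v_3],
  ∂[v_0,v_1,v_3,v_4] = [v_1,v_3,v_4] − [v_0,v_3,v_4] + [v_0,v_1,v_4] − [v_0,v_1,v_3].
The 10×5 boundary matrix has rank 4 and Smith normal form diag(1,1,1,1).

From H_k ≅ ker(∂_k) / im(∂_{k+1}) we obtain:

  H_0: rank C_0 − rank ∂_1 = 5 − 4 = 1, and the invariant factors of ∂_1 are all 1, so H_0 = Z.
  H_1: rank ker ∂_1 − rank ∂_2 = (10 − 4) − 6 = 0, and the invariant factors of ∂_2 are all 1, so H_1 = 0.
  H_2: rank ker ∂_2 − rank ∂_3 = (10 − 6) − 4 = 0, and the invariant factors of ∂_3 are all 1, so H_2 = 0.
  H_3: rank ker ∂_3 − rank ∂_4 = (5 − 4) − 0 = 1, and there is no ∂_4, so H_3 = Z.

H_0 = Z,  H_1 = 0,  H_2 = 0,  H_3 = Z.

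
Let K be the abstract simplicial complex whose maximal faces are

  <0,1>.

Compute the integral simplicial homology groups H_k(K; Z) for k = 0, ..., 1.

Fix the vertex order 0 < 1 and write every simplex with vertices in increasing order. Then dim K = 1 and the simplices of K are:

  0-simplices (2): [0], [1]
  1-simplices (1): [0,1]

so the chain groups are C_0 ≅ Z^2, C_1 ≅ Z^1.

∂_1: C_1 → C_0 is given by ∂[p,q] = [q] − [p]. For instance
  ∂[0,1] = [1] − [0].
As a 2×1 matrix over Z this has rank 1, with invariant factors (1).

Now H_k = ker ∂_k / im ∂_{k+1}, so:

  H_0: rank C_0 − rank ∂_1 = 2 − 1 = 1, and the invariant factors of ∂_1 are all 1, so H_0 ≅ Z.
  H_1: rank ker ∂_1 − rank ∂_2 = (1 − 1) − 0 = 0, and there is no ∂_2, so H_1 ≅ 0.

(K is a triangulation of the 1-simplex.)

H_0 ≅ Z,  H_1 = 0.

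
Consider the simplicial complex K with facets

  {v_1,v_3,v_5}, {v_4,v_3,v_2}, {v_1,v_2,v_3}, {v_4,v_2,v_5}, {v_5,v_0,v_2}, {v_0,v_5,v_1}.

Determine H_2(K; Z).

H_2 = 0.

Order the vertices as v_0 < v_1 < v_2 < v_3 < v_4 < v_5. Listing each simplex with vertices in this order, K has dimension 2 with simplices:

  0-simplices (6): [v_0], [v_1], [v_2], [v_3], [v_4], [v_5]
  1-simplices (12): [v_0,v_1], [v_0,v_2], [v_0,v_5], [v_1,v_2], [v_1,v_3], [v_1,v_5], [v_2,v_3], [v_2,v_4], [v_2,v_5], [v_3,v_4], [v_3,v_5], [v_4,v_5]
  2-simplices (6): [v_0,v_1,v_5], [v_0,v_2,v_5], [v_1,v_2,v_3], [v_1,v_3,v_5], [v_2,v_3,v_4], [v_2,v_4,v_5]

so the chain groups are C_0 ≅ Z^6, C_1 ≅ Z^12, C_2 ≅ Z^6.

∂_1: C_1 → C_0 maps an edge to its endpoints' difference, ∂[p,q] = q − p. For instance
  ∂[v_3,v_4] = [v_4] − [v_3].
The 6×12 boundary matrix has rank 5 and Smith normal form diag(1,1,1,1,1).

∂_2: C_2 → C_1 acts by ∂[p,q,r] = [q,r] − [p,r] + [p,q]. For instance
  ∂[v_2,v_3,v_4] = [v_3,v_4] − [v_2,v_4] + [v_2,v_3],
  ∂[v_0,v_1,v_5] = [v_1,v_5] − [v_0,v_5] + [v_0,v_1].
As a 12×6 matrix over Z this has rank 6, with invariant factors (1,1,1,1,1,1).

From H_k ≅ ker(∂_k) / im(∂_{k+1}) we obtain:

  H_2: rank ker ∂_2 − rank ∂_3 = (6 − 6) − 0 = 0, and there is no ∂_3, so H_2 = 0.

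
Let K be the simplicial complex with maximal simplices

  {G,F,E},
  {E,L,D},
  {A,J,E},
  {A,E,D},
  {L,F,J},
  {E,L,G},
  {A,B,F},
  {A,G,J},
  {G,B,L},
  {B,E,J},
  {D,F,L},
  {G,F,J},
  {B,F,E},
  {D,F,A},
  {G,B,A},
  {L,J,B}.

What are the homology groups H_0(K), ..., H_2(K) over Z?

H_0 = Z,  H_1 = Z^2,  H_2 = Z.

We work with the vertex ordering A < B < D < E < F < G < J < L. The simplices of K, each written with vertices in increasing order, are:

  0-simplices (8): A, B, D, E, F, G, J, L
  1-simplices (24): AB, AD, AE, AF, AG, AJ, BE, BF, BG, BJ, BL, DE, DF, DL, EF, EG, EJ, EL, FG, FJ, FL, GJ, GL, JL
  2-simplices (16): ABF, ABG, ADE, ADF, AEJ, AGJ, BEF, BEJ, BGL, BJL, DEL, DFL, EFG, EGL, FGJ, FJL

Hence C_0 ≅ Z^8, C_1 ≅ Z^24, C_2 ≅ Z^16.

∂_1: C_1 → C_0 is given by ∂[p,q] = [q] − [p].
The resulting 8×24 matrix has rank 7, and its Smith normal form has invariant factors (1,1,1,1,1,1,1).

Boundary ∂_2: C_2 → C_1 acts by ∂[p,q,r] = [q,r] − [p,r] + [p,q]. For instance
  ∂ADF = DF − AF + AD,
  ∂ADE = DE − AE + AD.
As a 24×16 matrix over Z this has rank 15, with invariant factors (1,1,1,1,1,1,1,1,1,1,1,1,1,1,1).

Computing H_k = (kernel of ∂_k) / (image of ∂_{k+1}):

  H_0: rank C_0 − rank ∂_1 = 8 − 7 = 1, and the invariant factors of ∂_1 are all 1, so H_0 = Z.
  H_1: rank ker ∂_1 − rank ∂_2 = (24 − 7) − 15 = 2, and the invariant factors of ∂_2 are all 1, so H_1 = Z^2.
  H_2: rank ker ∂_2 − rank ∂_3 = (16 − 15) − 0 = 1, and there is no ∂_3, so H_2 = Z.

As a check, the Euler characteristic is 8 − 24 + 16 = 0, which agrees with 1 − 2 + 1 = 0.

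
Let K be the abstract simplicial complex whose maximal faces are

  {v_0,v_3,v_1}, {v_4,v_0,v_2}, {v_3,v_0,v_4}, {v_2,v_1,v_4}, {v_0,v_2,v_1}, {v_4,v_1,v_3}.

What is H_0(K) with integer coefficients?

H_0 ≅ Z.

K has 5 vertices, 9 edges, 6 triangles.
rank ∂_0 = 0, rank ∂_1 = 4 ⇒ b_0 = 5 − 0 − 4 = 1; all invariant factors of ∂_1 are 1 so no torsion. So H_0 = Z.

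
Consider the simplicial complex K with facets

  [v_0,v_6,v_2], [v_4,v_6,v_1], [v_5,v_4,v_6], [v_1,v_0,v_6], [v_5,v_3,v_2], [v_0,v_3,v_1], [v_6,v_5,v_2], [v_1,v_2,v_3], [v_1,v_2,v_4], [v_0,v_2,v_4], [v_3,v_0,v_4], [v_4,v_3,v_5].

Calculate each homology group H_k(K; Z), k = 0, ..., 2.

Order the vertices as v_0 < v_1 < v_2 < v_3 < v_4 < v_5 < v_6. Listing each simplex with vertices in this order, K has dimension 2 with simplices:

  0-simplices (7): [v_0], [v_1], [v_2], [v_3], [v_4], [v_5], [v_6]
  1-simplices (18): (18 of them)
  2-simplices (12): (12 of them)

giving chain groups C_0 ≅ Z^7, C_1 ≅ Z^18, C_2 ≅ Z^12.

The boundary map ∂_1: C_1 → C_0 maps an edge to its endpoints' difference, ∂[p,q] = q − p.
The resulting 7×18 matrix has rank 6, and its Smith normal form has invariant factors (1,1,1,1,1,1).

The boundary map ∂_2: C_2 → C_1 sends each 2-simplex [p,q,r] to [q,r] − [p,r] + [p,q]. For instance
  ∂[v_0,v_2,v_6] = [v_2,v_6] − [v_0,v_6] + [v_0,v_2],
  ∂[v_1,v_2,v_3] = [v_2,v_3] − [v_1,v_3] + [v_1,v_2].
The 18×12 boundary matrix has rank 12 and Smith normal form diag(1,1,1,1,1,1,1,1,1,1,1,2).

Reading off H_k = ker ∂_k / im ∂_{k+1}:

  H_0: rank C_0 − rank ∂_1 = 7 − 6 = 1, and the invariant factors of ∂_1 are all 1, so H_0 ≅ Z.
  H_1: rank ker ∂_1 − rank ∂_2 = (18 − 6) − 12 = 0, and ∂_2 has invariant factor 2 > 1, so H_1 ≅ Z/2.
  H_2: rank ker ∂_2 − rank ∂_3 = (12 − 12) − 0 = 0, and there is no ∂_3, so H_2 ≅ 0.

(K is a triangulation of the real projective plane RP^2.)

H_0 = Z,  H_1 = Z/2,  H_2 = 0.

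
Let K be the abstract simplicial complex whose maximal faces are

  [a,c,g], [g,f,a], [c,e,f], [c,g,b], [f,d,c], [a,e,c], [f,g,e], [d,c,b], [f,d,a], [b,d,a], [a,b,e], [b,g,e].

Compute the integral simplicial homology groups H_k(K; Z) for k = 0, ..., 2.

Fix the vertex order a < b < c < d < e < f < g and write every simplex with vertices in increasing order. Then dim K = 2 and the simplices of K are:

  0-simplices (7): a, b, c, d, e, f, g
  1-simplices (18): ab, ac, ad, ae, af, ag, bc, bd, be, bg, cd, ce, cf, cg, df, ef, eg, fg
  2-simplices (12): abd, abe, ace, acg, adf, afg, bcd, bcg, beg, cdf, cef, efg

so the chain groups are C_0 ≅ Z^7, C_1 ≅ Z^18, C_2 ≅ Z^12.

Boundary ∂_1: C_1 → C_0 sends each edge [p,q] (with p < q) to q − p. For instance
  ∂ce = e − c.
The resulting 7×18 matrix has rank 6, and its Smith normal form has invariant factors (1,1,1,1,1,1).

∂_2: C_2 → C_1 maps a triangle to the signed sum of its edges. For instance
  ∂afg = fg − ag + af,
  ∂cef = ef − cf + ce.
This gives a 18×12 integer matrix of rank 12; reducing to Smith normal form yields diagonal entries (1,1,1,1,1,1,1,1,1,1,1,2).

Reading off H_k = ker ∂_k / im ∂_{k+1}:

  H_0: rank C_0 − rank ∂_1 = 7 − 6 = 1, and the invariant factors of ∂_1 are all 1, so H_0 = Z.
  H_1: rank ker ∂_1 − rank ∂_2 = (18 − 6) − 12 = 0, and ∂_2 has invariant factor 2 > 1, so H_1 = Z/2.
  H_2: rank ker ∂_2 − rank ∂_3 = (12 − 12) − 0 = 0, and there is no ∂_3, so H_2 = 0.

H_0 = Z,  H_1 = Z/2,  H_2 = 0.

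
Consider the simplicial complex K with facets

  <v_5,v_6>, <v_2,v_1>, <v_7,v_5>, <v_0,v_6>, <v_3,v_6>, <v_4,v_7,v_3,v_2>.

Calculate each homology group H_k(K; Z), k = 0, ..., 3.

H_0 ≅ Z,  H_1 ≅ Z,  H_2 = 0,  H_3 = 0.

We work with the vertex ordering v_0 < v_1 < v_2 < v_3 < v_4 < v_5 < v_6 < v_7. The simplices of K, each written with vertices in increasing order, are:

  0-simplices (8): [v_0], [v_1], [v_2], [v_3], [v_4], [v_5], [v_6], [v_7]
  1-simplices (11): [v_0,v_6], [v_1,v_2], [v_2,v_3], [v_2,v_4], [v_2,v_7], [v_3,v_4], [v_3,v_6], [v_3,v_7], [v_4,v_7], [v_5,v_6], [v_5,v_7]
  2-simplices (4): [v_2,v_3,v_4], [v_2,v_3,v_7], [v_2,v_4,v_7], [v_3,v_4,v_7]
  3-simplices (1): [v_2,v_3,v_4,v_7]

so the chain groups are C_0 ≅ Z^8, C_1 ≅ Z^11, C_2 ≅ Z^4, C_3 ≅ Z^1.

∂_1: C_1 → C_0 is given by ∂[p,q] = [q] − [p].
The resulting 8×11 matrix has rank 7, and its Smith normal form has invariant factors (1,1,1,1,1,1,1).

∂_2: C_2 → C_1 acts by ∂[p,q,r] = [q,r] − [p,r] + [p,q]. For instance
  ∂[v_2,v_3,v_4] = [v_3,v_4] − [v_2,v_4] + [v_2,v_3],
  ∂[v_3,v_4,v_7] = [v_4,v_7] − [v_3,v_7] + [v_3,v_4].
This gives a 11×4 integer matrix of rank 3; reducing to Smith normal form yields diagonal entries (1,1,1).

The boundary map ∂_3: C_3 → C_2 sends each 3-simplex σ to the alternating sum Σ_i (−1)^i (σ with its i-th vertex removed). For instance
  ∂[v_2,v_3,v_4,v_7] = [v_3,v_4,v_7] − [v_2,v_4,v_7] + [v_2,v_3,v_7] − [v_2,v_3,v_4].
This gives a 4×1 integer matrix of rank 1; reducing to Smith normal form yields diagonal entries (1).

Reading off H_k = ker ∂_k / im ∂_{k+1}:

  H_0: rank C_0 − rank ∂_1 = 8 − 7 = 1, and the invariant factors of ∂_1 are all 1, so H_0 ≅ Z.
  H_1: rank ker ∂_1 − rank ∂_2 = (11 − 7) − 3 = 1, and the invariant factors of ∂_2 are all 1, so H_1 ≅ Z.
  H_2: rank ker ∂_2 − rank ∂_3 = (4 − 3) − 1 = 0, and the invariant factors of ∂_3 are all 1, so H_2 ≅ 0.
  H_3: rank ker ∂_3 − rank ∂_4 = (1 − 1) − 0 = 0, and there is no ∂_4, so H_3 ≅ 0.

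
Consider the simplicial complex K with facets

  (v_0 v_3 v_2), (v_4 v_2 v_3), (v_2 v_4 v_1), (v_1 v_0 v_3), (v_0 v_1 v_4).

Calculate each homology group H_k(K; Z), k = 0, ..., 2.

H_0 ≅ Z,  H_1 ≅ Z,  H_2 = 0.

K has 5 vertices, 10 edges, 5 triangles.
rank ∂_0 = 0, rank ∂_1 = 4 ⇒ b_0 = 5 − 0 − 4 = 1; all invariant factors of ∂_1 are 1 so no torsion. So H_0 = Z.
rank ∂_1 = 4, rank ∂_2 = 5 ⇒ b_1 = 10 − 4 − 5 = 1; all invariant factors of ∂_2 are 1 so no torsion. So H_1 = Z.
rank ∂_2 = 5, rank ∂_3 = 0 ⇒ b_2 = 5 − 5 − 0 = 0. So H_2 = 0.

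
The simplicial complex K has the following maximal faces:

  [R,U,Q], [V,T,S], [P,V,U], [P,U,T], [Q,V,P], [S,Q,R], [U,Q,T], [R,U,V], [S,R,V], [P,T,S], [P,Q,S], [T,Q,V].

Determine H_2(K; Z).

We work with the vertex ordering P < Q < R < S < T < U < V. The simplices of K, each written with vertices in increasing order, are:

  0-simplices (7): P, Q, R, S, T, U, V
  1-simplices (18): PQ, PS, PT, PU, PV, QR, QS, QT, QU, QV, RS, RU, RV, ST, SV, TU, TV, UV
  2-simplices (12): PQS, PQV, PST, PTU, PUV, QRS, QRU, QTU, QTV, RSV, RUV, STV

giving chain groups C_0 ≅ Z^7, C_1 ≅ Z^18, C_2 ≅ Z^12.

Boundary ∂_1: C_1 → C_0 sends each edge [p,q] (with p < q) to q − p.
This gives a 7×18 integer matrix of rank 6; reducing to Smith normal form yields diagonal entries (1,1,1,1,1,1).

∂_2: C_2 → C_1 sends each 2-simplex [p,q,r] to [q,r] − [p,r] + [p,q]. For instance
  ∂RSV = SV − RV + RS,
  ∂QRU = RU − QU + QR.
This gives a 18×12 integer matrix of rank 12; reducing to Smith normal form yields diagonal entries (1,1,1,1,1,1,1,1,1,1,1,2).

From H_k ≅ ker(∂_k) / im(∂_{k+1}) we obtain:

  H_2: rank ker ∂_2 − rank ∂_3 = (12 − 12) − 0 = 0, and there is no ∂_3, so H_2 = 0.

H_2 ≅ 0.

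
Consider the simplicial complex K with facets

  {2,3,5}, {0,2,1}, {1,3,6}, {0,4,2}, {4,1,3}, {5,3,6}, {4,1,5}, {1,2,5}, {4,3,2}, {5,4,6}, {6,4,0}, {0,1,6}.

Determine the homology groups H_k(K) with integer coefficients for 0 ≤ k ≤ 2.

H_0 ≅ Z,  H_1 ≅ Z/2,  H_2 = 0.

We work with the vertex ordering 0 < 1 < 2 < 3 < 4 < 5 < 6. The simplices of K, each written with vertices in increasing order, are:

  0-simplices (7): [0], [1], [2], [3], [4], [5], [6]
  1-simplices (18): [0,1], [0,2], [0,4], [0,6], [1,2], [1,3], [1,4], [1,5], [1,6], [2,3], [2,4], [2,5], [3,4], [3,5], [3,6], [4,5], [4,6], [5,6]
  2-simplices (12): [0,1,2], [0,1,6], [0,2,4], [0,4,6], [1,2,5], [1,3,4], [1,3,6], [1,4,5], [2,3,4], [2,3,5], [3,5,6], [4,5,6]

Hence C_0 ≅ Z^7, C_1 ≅ Z^18, C_2 ≅ Z^12.

Boundary ∂_1: C_1 → C_0 maps an edge to its endpoints' difference, ∂[p,q] = q − p. For instance
  ∂[1,3] = [3] − [1].
As a 7×18 matrix over Z this has rank 6, with invariant factors (1,1,1,1,1,1).

The boundary map ∂_2: C_2 → C_1 acts by ∂[p,q,r] = [q,r] − [p,r] + [p,q]. For instance
  ∂[2,3,5] = [3,5] − [2,5] + [2,3],
  ∂[0,1,2] = [1,2] − [0,2] + [0,1].
As a 18×12 matrix over Z this has rank 12, with invariant factors (1,1,1,1,1,1,1,1,1,1,1,2).

Computing H_k = (kernel of ∂_k) / (image of ∂_{k+1}):

  H_0: rank C_0 − rank ∂_1 = 7 − 6 = 1, and the invariant factors of ∂_1 are all 1, so H_0 ≅ Z.
  H_1: rank ker ∂_1 − rank ∂_2 = (18 − 6) − 12 = 0, and ∂_2 has invariant factor 2 > 1, so H_1 ≅ Z/2.
  H_2: rank ker ∂_2 − rank ∂_3 = (12 − 12) − 0 = 0, and there is no ∂_3, so H_2 ≅ 0.

(K is a triangulation of the real projective plane RP^2.)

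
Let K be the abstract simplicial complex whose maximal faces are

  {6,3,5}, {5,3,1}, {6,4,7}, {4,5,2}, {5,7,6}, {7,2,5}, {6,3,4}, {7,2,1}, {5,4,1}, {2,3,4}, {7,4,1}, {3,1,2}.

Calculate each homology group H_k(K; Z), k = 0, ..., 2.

We work with the vertex ordering 1 < 2 < 3 < 4 < 5 < 6 < 7. The simplices of K, each written with vertices in increasing order, are:

  0-simplices (7): [1], [2], [3], [4], [5], [6], [7]
  1-simplices (18): [1,2], [1,3], [1,4], [1,5], [1,7], [2,3], [2,4], [2,5], [2,7], [3,4], [3,5], [3,6], [4,5], [4,6], [4,7], [5,6], [5,7], [6,7]
  2-simplices (12): [1,2,3], [1,2,7], [1,3,5], [1,4,5], [1,4,7], [2,3,4], [2,4,5], [2,5,7], [3,4,6], [3,5,6], [4,6,7], [5,6,7]

so the chain groups are C_0 ≅ Z^7, C_1 ≅ Z^18, C_2 ≅ Z^12.

∂_1: C_1 → C_0 maps an edge to its endpoints' difference, ∂[p,q] = q − p. For instance
  ∂[5,7] = [7] − [5].
This gives a 7×18 integer matrix of rank 6; reducing to Smith normal form yields diagonal entries (1,1,1,1,1,1).

∂_2: C_2 → C_1 maps a triangle to the signed sum of its edges. For instance
  ∂[2,4,5] = [4,5] − [2,5] + [2,4],
  ∂[1,4,5] = [4,5] − [1,5] + [1,4].
The 18×12 boundary matrix has rank 12 and Smith normal form diag(1,1,1,1,1,1,1,1,1,1,1,2).

Reading off H_k = ker ∂_k / im ∂_{k+1}:

  H_0: rank C_0 − rank ∂_1 = 7 − 6 = 1, and the invariant factors of ∂_1 are all 1, so H_0 ≅ Z.
  H_1: rank ker ∂_1 − rank ∂_2 = (18 − 6) − 12 = 0, and ∂_2 has invariant factor 2 > 1, so H_1 ≅ Z/2Z.
  H_2: rank ker ∂_2 − rank ∂_3 = (12 − 12) − 0 = 0, and there is no ∂_3, so H_2 ≅ 0.

As a check, the Euler characteristic is 7 − 18 + 12 = 1, which agrees with 1 − 0 + 0 = 1.

H_0 ≅ Z,  H_1 ≅ Z/2Z,  H_2 = 0.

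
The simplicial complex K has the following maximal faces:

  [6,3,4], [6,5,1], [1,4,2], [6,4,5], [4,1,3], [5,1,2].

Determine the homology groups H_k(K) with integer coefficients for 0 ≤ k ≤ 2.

Order the vertices as 1 < 2 < 3 < 4 < 5 < 6. Listing each simplex with vertices in this order, K has dimension 2 with simplices:

  0-simplices (6): [1], [2], [3], [4], [5], [6]
  1-simplices (12): [1,2], [1,3], [1,4], [1,5], [1,6], [2,4], [2,5], [3,4], [3,6], [4,5], [4,6], [5,6]
  2-simplices (6): [1,2,4], [1,2,5], [1,3,4], [1,5,6], [3,4,6], [4,5,6]

giving chain groups C_0 ≅ Z^6, C_1 ≅ Z^12, C_2 ≅ Z^6.

∂_1: C_1 → C_0 is given by ∂[p,q] = [q] − [p].
This gives a 6×12 integer matrix of rank 5; reducing to Smith normal form yields diagonal entries (1,1,1,1,1).

∂_2: C_2 → C_1 sends each 2-simplex [p,q,r] to [q,r] − [p,r] + [p,q]. For instance
  ∂[3,4,6] = [4,6] − [3,6] + [3,4],
  ∂[4,5,6] = [5,6] − [4,6] + [4,5].
The 12×6 boundary matrix has rank 6 and Smith normal form diag(1,1,1,1,1,1).

From H_k ≅ ker(∂_k) / im(∂_{k+1}) we obtain:

  H_0: rank C_0 − rank ∂_1 = 6 − 5 = 1, and the invariant factors of ∂_1 are all 1, so H_0 ≅ Z.
  H_1: rank ker ∂_1 − rank ∂_2 = (12 − 5) − 6 = 1, and the invariant factors of ∂_2 are all 1, so H_1 ≅ Z.
  H_2: rank ker ∂_2 − rank ∂_3 = (6 − 6) − 0 = 0, and there is no ∂_3, so H_2 ≅ 0.

(K is a triangulation of the cylinder S^1 x I.)

H_0 ≅ Z,  H_1 ≅ Z,  H_2 = 0.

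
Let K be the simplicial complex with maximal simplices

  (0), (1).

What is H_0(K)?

H_0 ≅ Z^2.

We work with the vertex ordering 0 < 1. The simplices of K, each written with vertices in increasing order, are:

  0-simplices (2): [0], [1]

so the chain groups are C_0 ≅ Z^2.

Computing H_k = (kernel of ∂_k) / (image of ∂_{k+1}):

  H_0: rank C_0 − rank ∂_1 = 2 − 0 = 2, and there is no ∂_1, so H_0 ≅ Z^2.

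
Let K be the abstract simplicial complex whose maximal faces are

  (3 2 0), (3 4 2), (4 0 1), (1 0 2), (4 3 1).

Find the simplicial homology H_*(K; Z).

We work with the vertex ordering 0 < 1 < 2 < 3 < 4. The simplices of K, each written with vertices in increasing order, are:

  0-simplices (5): [0], [1], [2], [3], [4]
  1-simplices (10): [0,1], [0,2], [0,3], [0,4], [1,2], [1,3], [1,4], [2,3], [2,4], [3,4]
  2-simplices (5): [0,1,2], [0,1,4], [0,2,3], [1,3,4], [2,3,4]

Hence C_0 ≅ Z^5, C_1 ≅ Z^10, C_2 ≅ Z^5.

Boundary ∂_1: C_1 → C_0 maps an edge to its endpoints' difference, ∂[p,q] = q − p.
This gives a 5×10 integer matrix of rank 4; reducing to Smith normal form yields diagonal entries (1,1,1,1).

Boundary ∂_2: C_2 → C_1 sends each 2-simplex [p,q,r] to [q,r] − [p,r] + [p,q]. For instance
  ∂[2,3,4] = [3,4] − [2,4] + [2,3],
  ∂[1,3,4] = [3,4] − [1,4] + [1,3].
As a 10×5 matrix over Z this has rank 5, with invariant factors (1,1,1,1,1).

Computing H_k = (kernel of ∂_k) / (image of ∂_{k+1}):

  H_0: rank C_0 − rank ∂_1 = 5 − 4 = 1, and the invariant factors of ∂_1 are all 1, so H_0 = Z.
  H_1: rank ker ∂_1 − rank ∂_2 = (10 − 4) − 5 = 1, and the invariant factors of ∂_2 are all 1, so H_1 = Z.
  H_2: rank ker ∂_2 − rank ∂_3 = (5 − 5) − 0 = 0, and there is no ∂_3, so H_2 = 0.

(K is a triangulation of the Möbius band.)

H_0 ≅ Z,  H_1 ≅ Z,  H_2 = 0.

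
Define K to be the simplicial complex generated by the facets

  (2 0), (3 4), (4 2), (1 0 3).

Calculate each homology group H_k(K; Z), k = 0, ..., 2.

Order the vertices as 0 < 1 < 2 < 3 < 4. Listing each simplex with vertices in this order, K has dimension 2 with simplices:

  0-simplices (5): [0], [1], [2], [3], [4]
  1-simplices (6): [0,1], [0,2], [0,3], [1,3], [2,4], [3,4]
  2-simplices (1): [0,1,3]

giving chain groups C_0 ≅ Z^5, C_1 ≅ Z^6, C_2 ≅ Z^1.

∂_1: C_1 → C_0 sends each edge [p,q] (with p < q) to q − p. For instance
  ∂[1,3] = [3] − [1].
The 5×6 boundary matrix has rank 4 and Smith normal form diag(1,1,1,1).

∂_2: C_2 → C_1 sends each 2-simplex [p,q,r] to [q,r] − [p,r] + [p,q]. For instance
  ∂[0,1,3] = [1,3] − [0,3] + [0,1].
The 6×1 boundary matrix has rank 1 and Smith normal form diag(1).

Computing H_k = (kernel of ∂_k) / (image of ∂_{k+1}):

  H_0: rank C_0 − rank ∂_1 = 5 − 4 = 1, and the invariant factors of ∂_1 are all 1, so H_0 ≅ Z.
  H_1: rank ker ∂_1 − rank ∂_2 = (6 − 4) − 1 = 1, and the invariant factors of ∂_2 are all 1, so H_1 ≅ Z.
  H_2: rank ker ∂_2 − rank ∂_3 = (1 − 1) − 0 = 0, and there is no ∂_3, so H_2 ≅ 0.

As a check, the Euler characteristic is 5 − 6 + 1 = 0, which agrees with 1 − 1 + 0 = 0.

H_0 ≅ Z,  H_1 ≅ Z,  H_2 = 0.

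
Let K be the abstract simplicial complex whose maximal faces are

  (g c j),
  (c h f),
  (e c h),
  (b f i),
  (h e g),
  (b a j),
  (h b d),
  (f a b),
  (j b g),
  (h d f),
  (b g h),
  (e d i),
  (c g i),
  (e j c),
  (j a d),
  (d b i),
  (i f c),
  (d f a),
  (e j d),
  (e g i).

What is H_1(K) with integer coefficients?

Fix the vertex order a < b < c < d < e < f < g < h < i < j and write every simplex with vertices in increasing order. Then dim K = 2 and the simplices of K are:

  0-simplices (10): a, b, c, d, e, f, g, h, i, j
  1-simplices (30): ab, ad, af, aj, bd, bf, bg, bh, bi, bj, ce, cf, cg, ch, ci, cj, de, df, dh, di, dj, eg, eh, ei, ej, fh, fi, gh, gi, gj
  2-simplices (20): abf, abj, adf, adj, bdh, bdi, bfi, bgh, bgj, ceh, cej, cfh, cfi, cgi, cgj, dei, dej, dfh, egh, egi

so the chain groups are C_0 ≅ Z^10, C_1 ≅ Z^30, C_2 ≅ Z^20.

The boundary map ∂_1: C_1 → C_0 is given by ∂[p,q] = [q] − [p]. For instance
  ∂df = f − d.
The resulting 10×30 matrix has rank 9, and its Smith normal form has invariant factors (1,1,1,1,1,1,1,1,1).

The boundary map ∂_2: C_2 → C_1 maps a triangle to the signed sum of its edges. For instance
  ∂bfi = fi − bi + bf,
  ∂dfh = fh − dh + df.
As a 30×20 matrix over Z this has rank 20, with invariant factors (1,1,1,1,1,1,1,1,1,1,1,1,1,1,1,1,1,1,1,2).

Reading off H_k = ker ∂_k / im ∂_{k+1}:

  H_1: rank ker ∂_1 − rank ∂_2 = (30 − 9) − 20 = 1, and ∂_2 has invariant factor 2 > 1, so H_1 = Z ⊕ Z/2.

(K is a triangulation of the Klein bottle.)

H_1 = Z ⊕ Z/2.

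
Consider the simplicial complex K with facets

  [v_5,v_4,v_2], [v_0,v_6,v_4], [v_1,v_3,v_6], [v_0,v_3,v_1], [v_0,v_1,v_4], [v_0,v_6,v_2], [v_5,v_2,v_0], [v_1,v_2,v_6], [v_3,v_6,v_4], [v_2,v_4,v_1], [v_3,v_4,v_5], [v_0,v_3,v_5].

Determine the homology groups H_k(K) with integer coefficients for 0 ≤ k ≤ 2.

Fix the vertex order v_0 < v_1 < v_2 < v_3 < v_4 < v_5 < v_6 and write every simplex with vertices in increasing order. Then dim K = 2 and the simplices of K are:

  0-simplices (7): [v_0], [v_1], [v_2], [v_3], [v_4], [v_5], [v_6]
  1-simplices (18): (18 of them)
  2-simplices (12): (12 of them)

giving chain groups C_0 ≅ Z^7, C_1 ≅ Z^18, C_2 ≅ Z^12.

∂_1: C_1 → C_0 sends each edge [p,q] (with p < q) to q − p.
The 7×18 boundary matrix has rank 6 and Smith normal form diag(1,1,1,1,1,1).

The boundary map ∂_2: C_2 → C_1 acts by ∂[p,q,r] = [q,r] − [p,r] + [p,q]. For instance
  ∂[v_2,v_4,v_5] = [v_4,v_5] − [v_2,v_5] + [v_2,v_4],
  ∂[v_0,v_3,v_5] = [v_3,v_5] − [v_0,v_5] + [v_0,v_3].
The 18×12 boundary matrix has rank 12 and Smith normal form diag(1,1,1,1,1,1,1,1,1,1,1,2).

From H_k ≅ ker(∂_k) / im(∂_{k+1}) we obtain:

  H_0: rank C_0 − rank ∂_1 = 7 − 6 = 1, and the invariant factors of ∂_1 are all 1, so H_0 ≅ Z.
  H_1: rank ker ∂_1 − rank ∂_2 = (18 − 6) − 12 = 0, and ∂_2 has invariant factor 2 > 1, so H_1 ≅ Z/2.
  H_2: rank ker ∂_2 − rank ∂_3 = (12 − 12) − 0 = 0, and there is no ∂_3, so H_2 ≅ 0.

As a check, the Euler characteristic is 7 − 18 + 12 = 1, which agrees with 1 − 0 + 0 = 1.
(K is a triangulation of the real projective plane RP^2.)

H_0 ≅ Z,  H_1 ≅ Z/2,  H_2 = 0.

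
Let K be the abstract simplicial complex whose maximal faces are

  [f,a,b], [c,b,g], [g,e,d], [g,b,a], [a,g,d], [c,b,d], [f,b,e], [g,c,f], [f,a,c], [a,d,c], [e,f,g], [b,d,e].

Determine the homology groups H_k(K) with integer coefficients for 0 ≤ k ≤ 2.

We work with the vertex ordering a < b < c < d < e < f < g. The simplices of K, each written with vertices in increasing order, are:

  0-simplices (7): a, b, c, d, e, f, g
  1-simplices (18): ab, ac, ad, af, ag, bc, bd, be, bf, bg, cd, cf, cg, de, dg, ef, eg, fg
  2-simplices (12): abf, abg, acd, acf, adg, bcd, bcg, bde, bef, cfg, deg, efg

giving chain groups C_0 ≅ Z^7, C_1 ≅ Z^18, C_2 ≅ Z^12.

∂_1: C_1 → C_0 is given by ∂[p,q] = [q] − [p]. For instance
  ∂cg = g − c.
As a 7×18 matrix over Z this has rank 6, with invariant factors (1,1,1,1,1,1).

The boundary map ∂_2: C_2 → C_1 acts by ∂[p,q,r] = [q,r] − [p,r] + [p,q]. For instance
  ∂bcd = cd − bd + bc,
  ∂cfg = fg − cg + cf.
The resulting 18×12 matrix has rank 12, and its Smith normal form has invariant factors (1,1,1,1,1,1,1,1,1,1,1,2).

Reading off H_k = ker ∂_k / im ∂_{k+1}:

  H_0: rank C_0 − rank ∂_1 = 7 − 6 = 1, and the invariant factors of ∂_1 are all 1, so H_0 ≅ Z.
  H_1: rank ker ∂_1 − rank ∂_2 = (18 − 6) − 12 = 0, and ∂_2 has invariant factor 2 > 1, so H_1 ≅ Z/2.
  H_2: rank ker ∂_2 − rank ∂_3 = (12 − 12) − 0 = 0, and there is no ∂_3, so H_2 ≅ 0.

As a check, the Euler characteristic is 7 − 18 + 12 = 1, which agrees with 1 − 0 + 0 = 1.

H_0 = Z,  H_1 = Z/2,  H_2 = 0.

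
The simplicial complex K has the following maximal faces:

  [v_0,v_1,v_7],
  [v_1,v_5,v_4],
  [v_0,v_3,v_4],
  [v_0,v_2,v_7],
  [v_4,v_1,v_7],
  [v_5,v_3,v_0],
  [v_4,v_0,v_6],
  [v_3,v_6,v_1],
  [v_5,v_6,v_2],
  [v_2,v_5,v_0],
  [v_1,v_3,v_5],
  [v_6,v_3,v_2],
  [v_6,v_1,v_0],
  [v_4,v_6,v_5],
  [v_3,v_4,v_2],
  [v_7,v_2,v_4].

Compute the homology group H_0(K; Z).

Order the vertices as v_0 < v_1 < v_2 < v_3 < v_4 < v_5 < v_6 < v_7. Listing each simplex with vertices in this order, K has dimension 2 with simplices:

  0-simplices (8): [v_0], [v_1], [v_2], [v_3], [v_4], [v_5], [v_6], [v_7]
  1-simplices (24): (24 of them)
  2-simplices (16): (16 of them)

so the chain groups are C_0 ≅ Z^8, C_1 ≅ Z^24, C_2 ≅ Z^16.

The boundary map ∂_1: C_1 → C_0 maps an edge to its endpoints' difference, ∂[p,q] = q − p. For instance
  ∂[v_1,v_3] = [v_3] − [v_1].
The 8×24 boundary matrix has rank 7 and Smith normal form diag(1,1,1,1,1,1,1).

The boundary map ∂_2: C_2 → C_1 acts by ∂[p,q,r] = [q,r] − [p,r] + [p,q]. For instance
  ∂[v_2,v_5,v_6] = [v_5,v_6] − [v_2,v_6] + [v_2,v_5],
  ∂[v_1,v_4,v_7] = [v_4,v_7] − [v_1,v_7] + [v_1,v_4].
The 24×16 boundary matrix has rank 15 and Smith normal form diag(1,1,1,1,1,1,1,1,1,1,1,1,1,1,1).

Reading off H_k = ker ∂_k / im ∂_{k+1}:

  H_0: rank C_0 − rank ∂_1 = 8 − 7 = 1, and the invariant factors of ∂_1 are all 1, so H_0 ≅ Z.

H_0 = Z.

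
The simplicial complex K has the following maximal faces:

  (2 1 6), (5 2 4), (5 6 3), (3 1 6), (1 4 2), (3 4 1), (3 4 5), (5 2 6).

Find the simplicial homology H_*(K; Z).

H_0 = Z,  H_1 = 0,  H_2 = Z.

Take the total order 1 < 2 < 3 < 4 < 5 < 6 on the vertex set. Then K (dimension 2) consists of the simplices:

  0-simplices (6): [1], [2], [3], [4], [5], [6]
  1-simplices (12): [1,2], [1,3], [1,4], [1,6], [2,4], [2,5], [2,6], [3,4], [3,5], [3,6], [4,5], [5,6]
  2-simplices (8): [1,2,4], [1,2,6], [1,3,4], [1,3,6], [2,4,5], [2,5,6], [3,4,5], [3,5,6]

so the chain groups are C_0 ≅ Z^6, C_1 ≅ Z^12, C_2 ≅ Z^8.

The boundary map ∂_1: C_1 → C_0 sends each edge [p,q] (with p < q) to q − p. For instance
  ∂[2,6] = [6] − [2].
The resulting 6×12 matrix has rank 5, and its Smith normal form has invariant factors (1,1,1,1,1).

The boundary map ∂_2: C_2 → C_1 maps a triangle to the signed sum of its edges. For instance
  ∂[3,5,6] = [5,6] − [3,6] + [3,5],
  ∂[2,4,5] = [4,5] − [2,5] + [2,4].
The 12×8 boundary matrix has rank 7 and Smith normal form diag(1,1,1,1,1,1,1).

Computing H_k = (kernel of ∂_k) / (image of ∂_{k+1}):

  H_0: rank C_0 − rank ∂_1 = 6 − 5 = 1, and the invariant factors of ∂_1 are all 1, so H_0 = Z.
  H_1: rank ker ∂_1 − rank ∂_2 = (12 − 5) − 7 = 0, and the invariant factors of ∂_2 are all 1, so H_1 = 0.
  H_2: rank ker ∂_2 − rank ∂_3 = (8 − 7) − 0 = 1, and there is no ∂_3, so H_2 = Z.

(K is a triangulation of the 2-sphere S^2.)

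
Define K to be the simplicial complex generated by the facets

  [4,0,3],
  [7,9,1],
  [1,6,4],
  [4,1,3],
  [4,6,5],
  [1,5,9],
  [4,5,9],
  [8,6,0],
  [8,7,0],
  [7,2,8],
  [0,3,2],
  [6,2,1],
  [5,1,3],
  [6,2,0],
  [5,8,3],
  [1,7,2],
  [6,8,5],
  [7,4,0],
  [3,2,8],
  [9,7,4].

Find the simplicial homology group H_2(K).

Take the total order 0 < 1 < 2 < 3 < 4 < 5 < 6 < 7 < 8 < 9 on the vertex set. Then K (dimension 2) consists of the simplices:

  0-simplices (10): [0], [1], [2], [3], [4], [5], [6], [7], [8], [9]
  1-simplices (30): (30 of them)
  2-simplices (20): (20 of them)

giving chain groups C_0 ≅ Z^10, C_1 ≅ Z^30, C_2 ≅ Z^20.

The boundary map ∂_1: C_1 → C_0 sends each edge [p,q] (with p < q) to q − p. For instance
  ∂[1,7] = [7] − [1].
This gives a 10×30 integer matrix of rank 9; reducing to Smith normal form yields diagonal entries (1,1,1,1,1,1,1,1,1).

Boundary ∂_2: C_2 → C_1 acts by ∂[p,q,r] = [q,r] − [p,r] + [p,q]. For instance
  ∂[1,2,7] = [2,7] − [1,7] + [1,2],
  ∂[0,6,8] = [6,8] − [0,8] + [0,6].
The resulting 30×20 matrix has rank 20, and its Smith normal form has invariant factors (1,1,1,1,1,1,1,1,1,1,1,1,1,1,1,1,1,1,1,2).

Computing H_k = (kernel of ∂_k) / (image of ∂_{k+1}):

  H_2: rank ker ∂_2 − rank ∂_3 = (20 − 20) − 0 = 0, and there is no ∂_3, so H_2 ≅ 0.

H_2 = 0.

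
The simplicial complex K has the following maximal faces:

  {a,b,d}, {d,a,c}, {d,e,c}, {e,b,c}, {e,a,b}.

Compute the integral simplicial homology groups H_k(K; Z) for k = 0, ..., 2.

Order the vertices as a < b < c < d < e. Listing each simplex with vertices in this order, K has dimension 2 with simplices:

  0-simplices (5): a, b, c, d, e
  1-simplices (10): ab, ac, ad, ae, bc, bd, be, cd, ce, de
  2-simplices (5): abd, abe, acd, bce, cde

so the chain groups are C_0 ≅ Z^5, C_1 ≅ Z^10, C_2 ≅ Z^5.

Boundary ∂_1: C_1 → C_0 sends each edge [p,q] (with p < q) to q − p. For instance
  ∂ae = e − a.
The resulting 5×10 matrix has rank 4, and its Smith normal form has invariant factors (1,1,1,1).

The boundary map ∂_2: C_2 → C_1 maps a triangle to the signed sum of its edges. For instance
  ∂bce = ce − be + bc,
  ∂abd = bd − ad + ab.
The 10×5 boundary matrix has rank 5 and Smith normal form diag(1,1,1,1,1).

Now H_k = ker ∂_k / im ∂_{k+1}, so:

  H_0: rank C_0 − rank ∂_1 = 5 − 4 = 1, and the invariant factors of ∂_1 are all 1, so H_0 ≅ Z.
  H_1: rank ker ∂_1 − rank ∂_2 = (10 − 4) − 5 = 1, and the invariant factors of ∂_2 are all 1, so H_1 ≅ Z.
  H_2: rank ker ∂_2 − rank ∂_3 = (5 − 5) − 0 = 0, and there is no ∂_3, so H_2 ≅ 0.

H_0 = Z,  H_1 = Z,  H_2 = 0.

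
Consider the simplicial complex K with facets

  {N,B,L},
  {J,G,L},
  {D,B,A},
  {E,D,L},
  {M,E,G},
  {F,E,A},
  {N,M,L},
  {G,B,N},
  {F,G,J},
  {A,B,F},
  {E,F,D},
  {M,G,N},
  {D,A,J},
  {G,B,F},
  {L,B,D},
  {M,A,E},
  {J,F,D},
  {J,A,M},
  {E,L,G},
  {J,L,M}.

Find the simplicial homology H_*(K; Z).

H_0 ≅ Z,  H_1 ≅ Z ⊕ Z/2Z,  H_2 = 0.

Take the total order A < B < D < E < F < G < J < L < M < N on the vertex set. Then K (dimension 2) consists of the simplices:

  0-simplices (10): A, B, D, E, F, G, J, L, M, N
  1-simplices (30): AB, AD, AE, AF, AJ, AM, BD, BF, BG, BL, BN, DE, DF, DJ, DL, EF, EG, EL, EM, FG, FJ, GJ, GL, GM, GN, JL, JM, LM, LN, MN
  2-simplices (20): ABD, ABF, ADJ, AEF, AEM, AJM, BDL, BFG, BGN, BLN, DEF, DEL, DFJ, EGL, EGM, FGJ, GJL, GMN, JLM, LMN

Hence C_0 ≅ Z^10, C_1 ≅ Z^30, C_2 ≅ Z^20.

Boundary ∂_1: C_1 → C_0 sends each edge [p,q] (with p < q) to q − p.
As a 10×30 matrix over Z this has rank 9, with invariant factors (1,1,1,1,1,1,1,1,1).

Boundary ∂_2: C_2 → C_1 maps a triangle to the signed sum of its edges. For instance
  ∂GJL = JL − GL + GJ,
  ∂AEM = EM − AM + AE.
As a 30×20 matrix over Z this has rank 20, with invariant factors (1,1,1,1,1,1,1,1,1,1,1,1,1,1,1,1,1,1,1,2).

Reading off H_k = ker ∂_k / im ∂_{k+1}:

  H_0: rank C_0 − rank ∂_1 = 10 − 9 = 1, and the invariant factors of ∂_1 are all 1, so H_0 = Z.
  H_1: rank ker ∂_1 − rank ∂_2 = (30 − 9) − 20 = 1, and ∂_2 has invariant factor 2 > 1, so H_1 = Z ⊕ Z/2Z.
  H_2: rank ker ∂_2 − rank ∂_3 = (20 − 20) − 0 = 0, and there is no ∂_3, so H_2 = 0.

As a check, the Euler characteristic is 10 − 30 + 20 = 0, which agrees with 1 − 1 + 0 = 0.
(K is a triangulation of the Klein bottle.)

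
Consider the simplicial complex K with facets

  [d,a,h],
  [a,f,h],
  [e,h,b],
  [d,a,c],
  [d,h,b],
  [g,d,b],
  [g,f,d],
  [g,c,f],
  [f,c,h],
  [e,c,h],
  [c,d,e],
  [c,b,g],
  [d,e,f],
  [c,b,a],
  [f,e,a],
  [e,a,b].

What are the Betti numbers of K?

b_0 = 1, b_1 = 2, b_2 = 1.

Order the vertices as a < b < c < d < e < f < g < h. Listing each simplex with vertices in this order, K has dimension 2 with simplices:

  0-simplices (8): a, b, c, d, e, f, g, h
  1-simplices (24): ab, ac, ad, ae, af, ah, bc, bd, be, bg, bh, cd, ce, cf, cg, ch, de, df, dg, dh, ef, eh, fg, fh
  2-simplices (16): abc, abe, acd, adh, aef, afh, bcg, bdg, bdh, beh, cde, ceh, cfg, cfh, def, dfg

giving chain groups C_0 ≅ Z^8, C_1 ≅ Z^24, C_2 ≅ Z^16.

∂_1: C_1 → C_0 sends each edge [p,q] (with p < q) to q − p.
The resulting 8×24 matrix has rank 7, and its Smith normal form has invariant factors (1,1,1,1,1,1,1).

∂_2: C_2 → C_1 maps a triangle to the signed sum of its edges. For instance
  ∂abc = bc − ac + ab,
  ∂cfg = fg − cg + cf.
As a 24×16 matrix over Z this has rank 15, with invariant factors (1,1,1,1,1,1,1,1,1,1,1,1,1,1,1).

Reading off H_k = ker ∂_k / im ∂_{k+1}:

  H_0: rank C_0 − rank ∂_1 = 8 − 7 = 1, and the invariant factors of ∂_1 are all 1, so H_0 ≅ Z.
  H_1: rank ker ∂_1 − rank ∂_2 = (24 − 7) − 15 = 2, and the invariant factors of ∂_2 are all 1, so H_1 ≅ Z^2.
  H_2: rank ker ∂_2 − rank ∂_3 = (16 − 15) − 0 = 1, and there is no ∂_3, so H_2 ≅ Z.

As a check, the Euler characteristic is 8 − 24 + 16 = 0, which agrees with 1 − 2 + 1 = 0.

Hence the Betti numbers are b_0 = 1, b_1 = 2, b_2 = 1.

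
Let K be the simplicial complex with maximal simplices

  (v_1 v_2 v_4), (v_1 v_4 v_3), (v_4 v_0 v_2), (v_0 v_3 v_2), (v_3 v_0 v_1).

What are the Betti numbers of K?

K has 5 vertices, 10 edges, 5 triangles.
rank ∂_0 = 0, rank ∂_1 = 4 ⇒ b_0 = 5 − 0 − 4 = 1; all invariant factors of ∂_1 are 1 so no torsion. So H_0 = Z.
rank ∂_1 = 4, rank ∂_2 = 5 ⇒ b_1 = 10 − 4 − 5 = 1; all invariant factors of ∂_2 are 1 so no torsion. So H_1 = Z.
rank ∂_2 = 5, rank ∂_3 = 0 ⇒ b_2 = 5 − 5 − 0 = 0. So H_2 = 0.

b_0 = 1, b_1 = 1, b_2 = 0.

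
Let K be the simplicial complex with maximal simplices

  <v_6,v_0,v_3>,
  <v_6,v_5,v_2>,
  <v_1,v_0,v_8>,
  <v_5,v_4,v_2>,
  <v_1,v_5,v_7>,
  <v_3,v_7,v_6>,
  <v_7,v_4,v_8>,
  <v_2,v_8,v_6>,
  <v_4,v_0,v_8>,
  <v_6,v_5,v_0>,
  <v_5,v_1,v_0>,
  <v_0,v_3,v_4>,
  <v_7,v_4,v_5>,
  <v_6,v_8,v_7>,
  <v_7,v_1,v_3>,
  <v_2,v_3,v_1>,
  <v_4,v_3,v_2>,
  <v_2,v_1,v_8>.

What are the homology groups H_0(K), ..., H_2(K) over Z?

We work with the vertex ordering v_0 < v_1 < v_2 < v_3 < v_4 < v_5 < v_6 < v_7 < v_8. The simplices of K, each written with vertices in increasing order, are:

  0-simplices (9): [v_0], [v_1], [v_2], [v_3], [v_4], [v_5], [v_6], [v_7], [v_8]
  1-simplices (27): (27 of them)
  2-simplices (18): (18 of them)

so the chain groups are C_0 ≅ Z^9, C_1 ≅ Z^27, C_2 ≅ Z^18.

Boundary ∂_1: C_1 → C_0 is given by ∂[p,q] = [q] − [p].
The resulting 9×27 matrix has rank 8, and its Smith normal form has invariant factors (1,1,1,1,1,1,1,1).

∂_2: C_2 → C_1 maps a triangle to the signed sum of its edges. For instance
  ∂[v_1,v_5,v_7] = [v_5,v_7] − [v_1,v_7] + [v_1,v_5],
  ∂[v_0,v_4,v_8] = [v_4,v_8] − [v_0,v_8] + [v_0,v_4].
As a 27×18 matrix over Z this has rank 17, with invariant factors (1,1,1,1,1,1,1,1,1,1,1,1,1,1,1,1,1).

Now H_k = ker ∂_k / im ∂_{k+1}, so:

  H_0: rank C_0 − rank ∂_1 = 9 − 8 = 1, and the invariant factors of ∂_1 are all 1, so H_0 ≅ Z.
  H_1: rank ker ∂_1 − rank ∂_2 = (27 − 8) − 17 = 2, and the invariant factors of ∂_2 are all 1, so H_1 ≅ Z^2.
  H_2: rank ker ∂_2 − rank ∂_3 = (18 − 17) − 0 = 1, and there is no ∂_3, so H_2 ≅ Z.

As a check, the Euler characteristic is 9 − 27 + 18 = 0, which agrees with 1 − 2 + 1 = 0.
(K is a triangulation of the torus T^2.)

H_0 ≅ Z,  H_1 ≅ Z^2,  H_2 ≅ Z.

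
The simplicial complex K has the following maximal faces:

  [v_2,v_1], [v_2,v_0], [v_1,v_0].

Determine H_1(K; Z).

Fix the vertex order v_0 < v_1 < v_2 and write every simplex with vertices in increasing order. Then dim K = 1 and the simplices of K are:

  0-simplices (3): [v_0], [v_1], [v_2]
  1-simplices (3): [v_0,v_1], [v_0,v_2], [v_1,v_2]

giving chain groups C_0 ≅ Z^3, C_1 ≅ Z^3.

Boundary ∂_1: C_1 → C_0 is given by ∂[p,q] = [q] − [p]. For instance
  ∂[v_1,v_2] = [v_2] − [v_1].
The 3×3 boundary matrix has rank 2 and Smith normal form diag(1,1).

Now H_k = ker ∂_k / im ∂_{k+1}, so:

  H_1: rank ker ∂_1 − rank ∂_2 = (3 − 2) − 0 = 1, and there is no ∂_2, so H_1 = Z.

H_1 ≅ Z.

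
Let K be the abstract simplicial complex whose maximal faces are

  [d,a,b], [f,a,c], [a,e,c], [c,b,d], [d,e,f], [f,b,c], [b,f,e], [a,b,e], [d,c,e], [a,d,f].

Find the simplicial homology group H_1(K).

We work with the vertex ordering a < b < c < d < e < f. The simplices of K, each written with vertices in increasing order, are:

  0-simplices (6): a, b, c, d, e, f
  1-simplices (15): ab, ac, ad, ae, af, bc, bd, be, bf, cd, ce, cf, de, df, ef
  2-simplices (10): abd, abe, ace, acf, adf, bcd, bcf, bef, cde, def

Hence C_0 ≅ Z^6, C_1 ≅ Z^15, C_2 ≅ Z^10.

∂_1: C_1 → C_0 sends each edge [p,q] (with p < q) to q − p.
The resulting 6×15 matrix has rank 5, and its Smith normal form has invariant factors (1,1,1,1,1).

The boundary map ∂_2: C_2 → C_1 maps a triangle to the signed sum of its edges. For instance
  ∂adf = df − af + ad,
  ∂bcd = cd − bd + bc.
The resulting 15×10 matrix has rank 10, and its Smith normal form has invariant factors (1,1,1,1,1,1,1,1,1,2).

Now H_k = ker ∂_k / im ∂_{k+1}, so:

  H_1: rank ker ∂_1 − rank ∂_2 = (15 − 5) − 10 = 0, and ∂_2 has invariant factor 2 > 1, so H_1 ≅ Z/2.

(K is a triangulation of the real projective plane RP^2.)

H_1 ≅ Z/2.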